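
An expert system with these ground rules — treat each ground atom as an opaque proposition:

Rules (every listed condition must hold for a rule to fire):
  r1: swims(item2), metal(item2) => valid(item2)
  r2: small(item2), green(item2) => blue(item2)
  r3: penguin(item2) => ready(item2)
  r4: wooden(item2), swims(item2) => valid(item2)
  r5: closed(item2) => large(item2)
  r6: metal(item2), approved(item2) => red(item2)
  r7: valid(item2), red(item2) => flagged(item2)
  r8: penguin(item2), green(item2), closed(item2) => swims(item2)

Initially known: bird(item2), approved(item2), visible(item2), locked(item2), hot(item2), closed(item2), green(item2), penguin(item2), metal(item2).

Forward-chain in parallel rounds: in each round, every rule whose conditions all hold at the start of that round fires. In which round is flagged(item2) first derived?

3

[1] r3 [penguin(item2) => ready(item2)]; r5 [closed(item2) => large(item2)]; r6 [metal(item2), approved(item2) => red(item2)]; r8 [penguin(item2), green(item2), closed(item2) => swims(item2)]. ⇒ new: ready(item2), large(item2), red(item2), swims(item2).
[2] r1 [swims(item2), metal(item2) => valid(item2)]. ⇒ new: valid(item2).
[3] r7 [valid(item2), red(item2) => flagged(item2)]. ⇒ new: flagged(item2).
flagged(item2) first appears in round 3.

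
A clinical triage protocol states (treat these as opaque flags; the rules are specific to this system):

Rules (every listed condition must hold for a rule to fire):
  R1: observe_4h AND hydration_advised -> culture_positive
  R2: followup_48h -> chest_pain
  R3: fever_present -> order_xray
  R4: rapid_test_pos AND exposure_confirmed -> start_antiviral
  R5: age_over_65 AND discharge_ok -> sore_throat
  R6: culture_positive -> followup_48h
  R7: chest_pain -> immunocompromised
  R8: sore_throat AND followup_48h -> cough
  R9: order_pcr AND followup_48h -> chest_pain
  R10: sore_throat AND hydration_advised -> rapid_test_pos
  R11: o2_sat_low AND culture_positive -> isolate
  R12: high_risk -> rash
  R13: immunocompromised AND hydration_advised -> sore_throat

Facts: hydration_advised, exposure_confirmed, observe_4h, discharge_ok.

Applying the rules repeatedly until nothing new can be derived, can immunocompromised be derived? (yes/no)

yes

Round 1: R1 [observe_4h AND hydration_advised -> culture_positive]. New: culture_positive.
Round 2: R6 [culture_positive -> followup_48h]. New: followup_48h.
Round 3: R2 [followup_48h -> chest_pain]. New: chest_pain.
Round 4: R7 [chest_pain -> immunocompromised]. New: immunocompromised.
Round 5: R13 [immunocompromised AND hydration_advised -> sore_throat]. New: sore_throat.
Round 6: R8 [sore_throat AND followup_48h -> cough]; R10 [sore_throat AND hydration_advised -> rapid_test_pos]. New: cough, rapid_test_pos.
Round 7: R4 [rapid_test_pos AND exposure_confirmed -> start_antiviral]. New: start_antiviral.
immunocompromised appears in round 4, so it is derivable.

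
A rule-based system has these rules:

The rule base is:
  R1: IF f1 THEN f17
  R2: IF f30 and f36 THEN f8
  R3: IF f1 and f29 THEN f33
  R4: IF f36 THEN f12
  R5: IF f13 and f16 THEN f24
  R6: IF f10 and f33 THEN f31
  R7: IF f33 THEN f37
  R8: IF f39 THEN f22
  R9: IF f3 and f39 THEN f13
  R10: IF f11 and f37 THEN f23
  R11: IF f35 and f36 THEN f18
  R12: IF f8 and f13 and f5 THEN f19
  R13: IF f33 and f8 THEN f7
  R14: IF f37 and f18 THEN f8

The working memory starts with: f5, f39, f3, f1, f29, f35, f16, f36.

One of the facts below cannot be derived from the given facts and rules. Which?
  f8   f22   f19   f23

f23

[1] R1 [IF f1 THEN f17]; R3 [IF f1 and f29 THEN f33]; R4 [IF f36 THEN f12]; R8 [IF f39 THEN f22]; R9 [IF f3 and f39 THEN f13]; R11 [IF f35 and f36 THEN f18]. ⇒ new: f17, f33, f12, f22, f13, f18.
[2] R5 [IF f13 and f16 THEN f24]; R7 [IF f33 THEN f37]. ⇒ new: f24, f37.
[3] R14 [IF f37 and f18 THEN f8]. ⇒ new: f8.
[4] R12 [IF f8 and f13 and f5 THEN f19]; R13 [IF f33 and f8 THEN f7]. ⇒ new: f19, f7.
Derived: f22 (round 1), f19 (round 4), f8 (round 3). f23 never appears in any round.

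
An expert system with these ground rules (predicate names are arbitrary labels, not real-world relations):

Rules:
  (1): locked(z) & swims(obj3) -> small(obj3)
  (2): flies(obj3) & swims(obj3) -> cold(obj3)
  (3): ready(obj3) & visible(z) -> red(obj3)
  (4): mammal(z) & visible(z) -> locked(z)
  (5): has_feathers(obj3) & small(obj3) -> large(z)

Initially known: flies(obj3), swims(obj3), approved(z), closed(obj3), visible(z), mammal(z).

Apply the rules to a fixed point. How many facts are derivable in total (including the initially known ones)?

Round 1 — (2), (4), derive cold(obj3), locked(z).
Round 2 — (1), derive small(obj3).
Closure: {approved(z), closed(obj3), cold(obj3), flies(obj3), locked(z), mammal(z), small(obj3), swims(obj3), visible(z)} — 9 facts.

9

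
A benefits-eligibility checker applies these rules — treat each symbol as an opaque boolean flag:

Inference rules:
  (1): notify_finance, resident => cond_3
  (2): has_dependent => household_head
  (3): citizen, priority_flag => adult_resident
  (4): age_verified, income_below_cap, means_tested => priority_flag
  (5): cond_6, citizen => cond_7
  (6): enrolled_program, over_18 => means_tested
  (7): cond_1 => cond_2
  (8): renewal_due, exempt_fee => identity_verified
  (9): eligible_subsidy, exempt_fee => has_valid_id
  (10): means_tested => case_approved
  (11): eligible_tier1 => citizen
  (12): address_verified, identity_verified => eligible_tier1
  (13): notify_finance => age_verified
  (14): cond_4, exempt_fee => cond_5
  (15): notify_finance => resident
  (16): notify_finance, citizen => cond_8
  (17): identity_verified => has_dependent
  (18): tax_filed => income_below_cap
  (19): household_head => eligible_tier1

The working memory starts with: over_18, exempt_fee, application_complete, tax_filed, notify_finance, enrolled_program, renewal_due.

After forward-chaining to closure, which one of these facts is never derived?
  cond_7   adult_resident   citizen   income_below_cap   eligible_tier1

Round 1 — (6), (8), (13), (15), (18), derive means_tested, identity_verified, age_verified, resident, income_below_cap.
Round 2 — (1), (4), (10), (17), derive cond_3, priority_flag, case_approved, has_dependent.
Round 3 — (2), derive household_head.
Round 4 — (19), derive eligible_tier1.
Round 5 — (11), derive citizen.
Round 6 — (3), (16), derive adult_resident, cond_8.
Derived: income_below_cap (round 1), adult_resident (round 6), eligible_tier1 (round 4), citizen (round 5). cond_7 never appears in any round.

cond_7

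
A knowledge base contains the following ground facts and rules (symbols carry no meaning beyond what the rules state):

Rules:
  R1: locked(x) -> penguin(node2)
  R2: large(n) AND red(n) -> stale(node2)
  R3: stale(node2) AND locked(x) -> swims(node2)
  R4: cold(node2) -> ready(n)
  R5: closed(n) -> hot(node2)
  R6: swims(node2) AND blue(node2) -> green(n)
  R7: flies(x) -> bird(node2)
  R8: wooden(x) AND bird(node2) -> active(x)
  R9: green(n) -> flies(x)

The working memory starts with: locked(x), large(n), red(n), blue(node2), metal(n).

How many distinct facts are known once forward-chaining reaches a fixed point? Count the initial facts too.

Round 1 fires R1, R2, giving penguin(node2), stale(node2).
Round 2 fires R3, giving swims(node2).
Round 3 fires R6, giving green(n).
Round 4 fires R9, giving flies(x).
Round 5 fires R7, giving bird(node2).
Closure: {bird(node2), blue(node2), flies(x), green(n), large(n), locked(x), metal(n), penguin(node2), red(n), stale(node2), swims(node2)} — 11 facts.

11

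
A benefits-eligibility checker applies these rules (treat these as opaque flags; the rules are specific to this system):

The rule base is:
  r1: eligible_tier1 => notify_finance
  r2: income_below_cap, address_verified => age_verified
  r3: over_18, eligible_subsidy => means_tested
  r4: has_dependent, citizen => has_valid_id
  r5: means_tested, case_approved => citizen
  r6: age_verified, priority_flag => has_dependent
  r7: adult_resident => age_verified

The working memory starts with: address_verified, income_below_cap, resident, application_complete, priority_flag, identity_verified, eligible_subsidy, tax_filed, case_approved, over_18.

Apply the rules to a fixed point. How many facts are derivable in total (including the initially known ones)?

15

Round 1: r2 [income_below_cap, address_verified => age_verified]; r3 [over_18, eligible_subsidy => means_tested]. Adds age_verified, means_tested.
Round 2: r5 [means_tested, case_approved => citizen]; r6 [age_verified, priority_flag => has_dependent]. Adds citizen, has_dependent.
Round 3: r4 [has_dependent, citizen => has_valid_id]. Adds has_valid_id.
Closure: {address_verified, age_verified, application_complete, case_approved, citizen, eligible_subsidy, has_dependent, has_valid_id, identity_verified, income_below_cap, means_tested, over_18, priority_flag, resident, tax_filed} — 15 facts.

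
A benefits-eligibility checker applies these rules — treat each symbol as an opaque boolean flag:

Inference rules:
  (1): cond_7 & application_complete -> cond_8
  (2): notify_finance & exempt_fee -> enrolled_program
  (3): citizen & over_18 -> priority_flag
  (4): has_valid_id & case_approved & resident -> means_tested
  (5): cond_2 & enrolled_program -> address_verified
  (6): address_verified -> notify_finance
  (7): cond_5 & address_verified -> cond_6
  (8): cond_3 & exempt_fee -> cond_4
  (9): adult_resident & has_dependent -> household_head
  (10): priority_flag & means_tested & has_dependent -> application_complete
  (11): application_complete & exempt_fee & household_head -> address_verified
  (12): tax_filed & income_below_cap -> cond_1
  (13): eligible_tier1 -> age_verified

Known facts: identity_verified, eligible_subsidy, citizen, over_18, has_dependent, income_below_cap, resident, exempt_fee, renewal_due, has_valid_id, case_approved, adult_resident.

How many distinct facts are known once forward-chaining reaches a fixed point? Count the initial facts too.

Round 1 — (3), (4), (9), derive priority_flag, means_tested, household_head.
Round 2 — (10), derive application_complete.
Round 3 — (11), derive address_verified.
Round 4 — (6), derive notify_finance.
Round 5 — (2), derive enrolled_program.
Closure: {address_verified, adult_resident, application_complete, case_approved, citizen, eligible_subsidy, enrolled_program, exempt_fee, has_dependent, has_valid_id, household_head, identity_verified, income_below_cap, means_tested, notify_finance, over_18, priority_flag, renewal_due, resident} — 19 facts.

19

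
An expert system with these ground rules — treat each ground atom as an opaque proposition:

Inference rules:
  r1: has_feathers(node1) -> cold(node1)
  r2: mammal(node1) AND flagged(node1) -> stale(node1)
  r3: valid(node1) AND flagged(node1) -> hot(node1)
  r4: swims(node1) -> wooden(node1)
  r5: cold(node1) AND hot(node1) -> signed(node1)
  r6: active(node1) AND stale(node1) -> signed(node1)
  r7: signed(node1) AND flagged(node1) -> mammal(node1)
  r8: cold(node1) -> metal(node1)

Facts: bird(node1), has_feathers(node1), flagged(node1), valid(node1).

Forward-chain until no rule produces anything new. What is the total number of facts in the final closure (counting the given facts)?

Round 1 — r1, r3, derive cold(node1), hot(node1).
Round 2 — r5, r8, derive signed(node1), metal(node1).
Round 3 — r7, derive mammal(node1).
Round 4 — r2, derive stale(node1).
Closure: {bird(node1), cold(node1), flagged(node1), has_feathers(node1), hot(node1), mammal(node1), metal(node1), signed(node1), stale(node1), valid(node1)} — 10 facts.

10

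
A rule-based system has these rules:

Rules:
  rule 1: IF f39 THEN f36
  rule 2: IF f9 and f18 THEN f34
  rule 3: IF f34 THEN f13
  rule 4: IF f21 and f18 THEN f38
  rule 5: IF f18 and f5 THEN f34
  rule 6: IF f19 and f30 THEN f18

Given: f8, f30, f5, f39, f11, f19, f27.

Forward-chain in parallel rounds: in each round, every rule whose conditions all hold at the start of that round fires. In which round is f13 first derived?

Round 1 — rule 1, rule 6, derive f36, f18.
Round 2 — rule 5, derive f34.
Round 3 — rule 3, derive f13.
f13 first appears in round 3.

3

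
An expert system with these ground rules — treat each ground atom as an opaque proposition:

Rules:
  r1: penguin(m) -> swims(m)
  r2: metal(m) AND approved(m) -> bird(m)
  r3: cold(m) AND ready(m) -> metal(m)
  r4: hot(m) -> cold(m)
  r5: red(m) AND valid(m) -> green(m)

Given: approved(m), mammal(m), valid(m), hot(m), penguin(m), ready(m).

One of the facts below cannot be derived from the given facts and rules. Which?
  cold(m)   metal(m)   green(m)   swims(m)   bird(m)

green(m)

Round 1: r1 [penguin(m) -> swims(m)]; r4 [hot(m) -> cold(m)]. New: swims(m), cold(m).
Round 2: r3 [cold(m) AND ready(m) -> metal(m)]. New: metal(m).
Round 3: r2 [metal(m) AND approved(m) -> bird(m)]. New: bird(m).
Derived: bird(m) (round 3), cold(m) (round 1), swims(m) (round 1), metal(m) (round 2). green(m) never appears in any round.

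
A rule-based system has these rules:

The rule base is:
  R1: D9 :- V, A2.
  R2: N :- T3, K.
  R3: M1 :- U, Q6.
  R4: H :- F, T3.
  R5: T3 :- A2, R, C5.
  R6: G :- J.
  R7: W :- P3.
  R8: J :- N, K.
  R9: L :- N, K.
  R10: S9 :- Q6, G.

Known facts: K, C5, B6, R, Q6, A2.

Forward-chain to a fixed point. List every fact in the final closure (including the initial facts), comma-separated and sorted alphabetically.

[1] R5 [T3 :- A2, R, C5.]. ⇒ new: T3.
[2] R2 [N :- T3, K.]. ⇒ new: N.
[3] R8 [J :- N, K.]; R9 [L :- N, K.]. ⇒ new: J, L.
[4] R6 [G :- J.]. ⇒ new: G.
[5] R10 [S9 :- Q6, G.]. ⇒ new: S9.

A2, B6, C5, G, J, K, L, N, Q6, R, S9, T3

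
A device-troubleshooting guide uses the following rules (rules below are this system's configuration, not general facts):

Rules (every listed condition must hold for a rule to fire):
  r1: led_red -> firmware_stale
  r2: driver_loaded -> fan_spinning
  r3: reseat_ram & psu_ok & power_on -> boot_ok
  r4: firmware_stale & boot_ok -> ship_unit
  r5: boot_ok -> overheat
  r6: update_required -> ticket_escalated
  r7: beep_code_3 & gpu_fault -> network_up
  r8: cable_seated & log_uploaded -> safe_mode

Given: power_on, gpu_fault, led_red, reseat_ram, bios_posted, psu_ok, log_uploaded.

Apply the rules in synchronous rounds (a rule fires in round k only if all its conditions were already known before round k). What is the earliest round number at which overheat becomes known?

Round 1: r1 [led_red -> firmware_stale]; r3 [reseat_ram & psu_ok & power_on -> boot_ok]. New: firmware_stale, boot_ok.
Round 2: r4 [firmware_stale & boot_ok -> ship_unit]; r5 [boot_ok -> overheat]. New: ship_unit, overheat.
overheat first appears in round 2.

2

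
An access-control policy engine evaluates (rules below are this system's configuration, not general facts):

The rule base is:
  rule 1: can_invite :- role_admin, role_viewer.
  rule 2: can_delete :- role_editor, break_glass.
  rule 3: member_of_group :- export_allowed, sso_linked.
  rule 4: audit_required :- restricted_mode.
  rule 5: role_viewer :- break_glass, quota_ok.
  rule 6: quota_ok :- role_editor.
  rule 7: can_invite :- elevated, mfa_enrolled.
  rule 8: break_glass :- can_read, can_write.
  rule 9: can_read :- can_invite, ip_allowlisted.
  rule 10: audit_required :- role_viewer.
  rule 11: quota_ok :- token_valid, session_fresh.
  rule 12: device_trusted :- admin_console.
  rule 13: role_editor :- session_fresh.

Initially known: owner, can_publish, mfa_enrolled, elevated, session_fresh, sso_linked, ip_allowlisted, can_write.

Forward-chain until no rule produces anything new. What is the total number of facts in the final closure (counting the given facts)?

16

Round 1: rule 7 [can_invite :- elevated, mfa_enrolled.]; rule 13 [role_editor :- session_fresh.]. Adds can_invite, role_editor.
Round 2: rule 6 [quota_ok :- role_editor.]; rule 9 [can_read :- can_invite, ip_allowlisted.]. Adds quota_ok, can_read.
Round 3: rule 8 [break_glass :- can_read, can_write.]. Adds break_glass.
Round 4: rule 2 [can_delete :- role_editor, break_glass.]; rule 5 [role_viewer :- break_glass, quota_ok.]. Adds can_delete, role_viewer.
Round 5: rule 10 [audit_required :- role_viewer.]. Adds audit_required.
Closure: {audit_required, break_glass, can_delete, can_invite, can_publish, can_read, can_write, elevated, ip_allowlisted, mfa_enrolled, owner, quota_ok, role_editor, role_viewer, session_fresh, sso_linked} — 16 facts.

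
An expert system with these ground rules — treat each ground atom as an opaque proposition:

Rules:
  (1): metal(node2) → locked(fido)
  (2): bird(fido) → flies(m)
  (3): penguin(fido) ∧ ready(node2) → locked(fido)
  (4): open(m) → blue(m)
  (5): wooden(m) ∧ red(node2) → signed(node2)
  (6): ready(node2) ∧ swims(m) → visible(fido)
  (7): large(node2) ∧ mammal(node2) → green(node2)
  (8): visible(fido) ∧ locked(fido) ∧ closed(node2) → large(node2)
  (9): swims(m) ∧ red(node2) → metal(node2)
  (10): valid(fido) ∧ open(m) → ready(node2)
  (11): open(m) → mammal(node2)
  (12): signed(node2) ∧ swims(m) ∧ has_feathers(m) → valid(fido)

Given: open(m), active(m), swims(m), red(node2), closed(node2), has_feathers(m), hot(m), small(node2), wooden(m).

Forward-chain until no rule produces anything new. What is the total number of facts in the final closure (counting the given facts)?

19

[1] (4) [open(m) → blue(m)]; (5) [wooden(m) ∧ red(node2) → signed(node2)]; (9) [swims(m) ∧ red(node2) → metal(node2)]; (11) [open(m) → mammal(node2)]. ⇒ new: blue(m), signed(node2), metal(node2), mammal(node2).
[2] (1) [metal(node2) → locked(fido)]; (12) [signed(node2) ∧ swims(m) ∧ has_feathers(m) → valid(fido)]. ⇒ new: locked(fido), valid(fido).
[3] (10) [valid(fido) ∧ open(m) → ready(node2)]. ⇒ new: ready(node2).
[4] (6) [ready(node2) ∧ swims(m) → visible(fido)]. ⇒ new: visible(fido).
[5] (8) [visible(fido) ∧ locked(fido) ∧ closed(node2) → large(node2)]. ⇒ new: large(node2).
[6] (7) [large(node2) ∧ mammal(node2) → green(node2)]. ⇒ new: green(node2).
Closure: {active(m), blue(m), closed(node2), green(node2), has_feathers(m), hot(m), large(node2), locked(fido), mammal(node2), metal(node2), open(m), ready(node2), red(node2), signed(node2), small(node2), swims(m), valid(fido), visible(fido), wooden(m)} — 19 facts.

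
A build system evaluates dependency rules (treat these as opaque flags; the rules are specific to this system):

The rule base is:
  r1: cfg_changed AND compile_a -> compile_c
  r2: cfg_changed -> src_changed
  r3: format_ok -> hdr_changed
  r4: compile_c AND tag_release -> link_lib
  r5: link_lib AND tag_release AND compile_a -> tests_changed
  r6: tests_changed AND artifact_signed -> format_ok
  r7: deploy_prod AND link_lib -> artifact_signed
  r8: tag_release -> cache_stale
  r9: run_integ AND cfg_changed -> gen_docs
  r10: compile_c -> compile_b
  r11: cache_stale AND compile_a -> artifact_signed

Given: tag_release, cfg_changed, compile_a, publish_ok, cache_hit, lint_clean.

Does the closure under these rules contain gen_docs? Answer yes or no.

no

[1] r1 [cfg_changed AND compile_a -> compile_c]; r2 [cfg_changed -> src_changed]; r8 [tag_release -> cache_stale]. ⇒ new: compile_c, src_changed, cache_stale.
[2] r4 [compile_c AND tag_release -> link_lib]; r10 [compile_c -> compile_b]; r11 [cache_stale AND compile_a -> artifact_signed]. ⇒ new: link_lib, compile_b, artifact_signed.
[3] r5 [link_lib AND tag_release AND compile_a -> tests_changed]. ⇒ new: tests_changed.
[4] r6 [tests_changed AND artifact_signed -> format_ok]. ⇒ new: format_ok.
[5] r3 [format_ok -> hdr_changed]. ⇒ new: hdr_changed.
Fixed point reached. gen_docs is concluded only by r9; r9 needs run_integ (never derived).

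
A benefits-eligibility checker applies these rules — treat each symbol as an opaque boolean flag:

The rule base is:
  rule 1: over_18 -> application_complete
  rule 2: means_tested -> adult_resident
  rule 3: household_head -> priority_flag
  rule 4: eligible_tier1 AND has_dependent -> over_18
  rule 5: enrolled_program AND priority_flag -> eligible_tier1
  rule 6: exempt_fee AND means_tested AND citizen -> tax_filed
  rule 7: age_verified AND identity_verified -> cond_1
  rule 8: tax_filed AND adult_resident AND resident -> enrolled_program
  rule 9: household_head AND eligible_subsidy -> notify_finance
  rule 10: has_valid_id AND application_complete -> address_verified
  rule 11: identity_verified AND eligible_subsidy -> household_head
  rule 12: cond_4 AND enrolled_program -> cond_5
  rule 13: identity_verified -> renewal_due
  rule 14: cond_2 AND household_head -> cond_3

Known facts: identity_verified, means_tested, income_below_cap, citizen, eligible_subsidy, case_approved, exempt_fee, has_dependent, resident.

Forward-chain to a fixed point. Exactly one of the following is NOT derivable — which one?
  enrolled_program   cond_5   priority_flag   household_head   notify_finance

Round 1: rule 2 [means_tested -> adult_resident]; rule 6 [exempt_fee AND means_tested AND citizen -> tax_filed]; rule 11 [identity_verified AND eligible_subsidy -> household_head]; rule 13 [identity_verified -> renewal_due]. Adds adult_resident, tax_filed, household_head, renewal_due.
Round 2: rule 3 [household_head -> priority_flag]; rule 8 [tax_filed AND adult_resident AND resident -> enrolled_program]; rule 9 [household_head AND eligible_subsidy -> notify_finance]. Adds priority_flag, enrolled_program, notify_finance.
Round 3: rule 5 [enrolled_program AND priority_flag -> eligible_tier1]. Adds eligible_tier1.
Round 4: rule 4 [eligible_tier1 AND has_dependent -> over_18]. Adds over_18.
Round 5: rule 1 [over_18 -> application_complete]. Adds application_complete.
Derived: household_head (round 1), priority_flag (round 2), notify_finance (round 2), enrolled_program (round 2). cond_5 never appears in any round.

cond_5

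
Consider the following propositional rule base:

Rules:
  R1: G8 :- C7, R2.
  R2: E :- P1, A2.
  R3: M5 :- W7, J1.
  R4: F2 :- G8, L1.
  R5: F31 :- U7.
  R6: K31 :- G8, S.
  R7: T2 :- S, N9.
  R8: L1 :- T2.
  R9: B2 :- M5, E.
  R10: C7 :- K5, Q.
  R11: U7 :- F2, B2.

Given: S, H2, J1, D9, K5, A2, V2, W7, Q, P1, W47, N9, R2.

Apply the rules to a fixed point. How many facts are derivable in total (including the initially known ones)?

Round 1 fires R2, R3, R7, R10, giving E, M5, T2, C7.
Round 2 fires R1, R8, R9, giving G8, L1, B2.
Round 3 fires R4, R6, giving F2, K31.
Round 4 fires R11, giving U7.
Round 5 fires R5, giving F31.
Closure: {A2, B2, C7, D9, E, F2, F31, G8, H2, J1, K31, K5, L1, M5, N9, P1, Q, R2, S, T2, U7, V2, W47, W7} — 24 facts.

24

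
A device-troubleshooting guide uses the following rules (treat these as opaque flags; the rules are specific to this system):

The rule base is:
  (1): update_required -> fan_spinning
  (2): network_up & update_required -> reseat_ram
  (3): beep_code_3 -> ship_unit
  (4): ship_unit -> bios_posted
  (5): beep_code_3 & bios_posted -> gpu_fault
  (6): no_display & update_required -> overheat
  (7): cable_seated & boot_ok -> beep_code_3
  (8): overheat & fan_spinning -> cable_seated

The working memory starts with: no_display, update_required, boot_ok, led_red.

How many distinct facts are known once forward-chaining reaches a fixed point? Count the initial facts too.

11

[1] (1) [update_required -> fan_spinning]; (6) [no_display & update_required -> overheat]. ⇒ new: fan_spinning, overheat.
[2] (8) [overheat & fan_spinning -> cable_seated]. ⇒ new: cable_seated.
[3] (7) [cable_seated & boot_ok -> beep_code_3]. ⇒ new: beep_code_3.
[4] (3) [beep_code_3 -> ship_unit]. ⇒ new: ship_unit.
[5] (4) [ship_unit -> bios_posted]. ⇒ new: bios_posted.
[6] (5) [beep_code_3 & bios_posted -> gpu_fault]. ⇒ new: gpu_fault.
Closure: {beep_code_3, bios_posted, boot_ok, cable_seated, fan_spinning, gpu_fault, led_red, no_display, overheat, ship_unit, update_required} — 11 facts.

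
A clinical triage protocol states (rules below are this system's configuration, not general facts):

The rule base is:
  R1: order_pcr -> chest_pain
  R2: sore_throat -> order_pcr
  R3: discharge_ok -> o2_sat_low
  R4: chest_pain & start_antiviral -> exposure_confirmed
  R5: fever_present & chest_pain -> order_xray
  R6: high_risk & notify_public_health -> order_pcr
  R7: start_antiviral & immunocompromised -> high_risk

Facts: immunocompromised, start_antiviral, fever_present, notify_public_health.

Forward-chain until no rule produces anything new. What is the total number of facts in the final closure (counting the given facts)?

[1] R7 [start_antiviral & immunocompromised -> high_risk]. ⇒ new: high_risk.
[2] R6 [high_risk & notify_public_health -> order_pcr]. ⇒ new: order_pcr.
[3] R1 [order_pcr -> chest_pain]. ⇒ new: chest_pain.
[4] R4 [chest_pain & start_antiviral -> exposure_confirmed]; R5 [fever_present & chest_pain -> order_xray]. ⇒ new: exposure_confirmed, order_xray.
Closure: {chest_pain, exposure_confirmed, fever_present, high_risk, immunocompromised, notify_public_health, order_pcr, order_xray, start_antiviral} — 9 facts.

9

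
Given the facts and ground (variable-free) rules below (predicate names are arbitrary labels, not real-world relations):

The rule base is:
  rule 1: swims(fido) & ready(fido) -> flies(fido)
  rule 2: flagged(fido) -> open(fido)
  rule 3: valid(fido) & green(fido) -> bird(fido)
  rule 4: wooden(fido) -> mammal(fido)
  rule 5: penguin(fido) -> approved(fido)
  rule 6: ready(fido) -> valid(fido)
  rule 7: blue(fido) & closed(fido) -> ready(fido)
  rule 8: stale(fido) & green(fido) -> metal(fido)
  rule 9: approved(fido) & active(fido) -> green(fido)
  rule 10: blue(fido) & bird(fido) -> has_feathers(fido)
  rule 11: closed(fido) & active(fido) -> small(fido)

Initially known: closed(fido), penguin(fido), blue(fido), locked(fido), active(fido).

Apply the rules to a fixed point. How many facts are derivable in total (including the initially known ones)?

[1] rule 5 [penguin(fido) -> approved(fido)]; rule 7 [blue(fido) & closed(fido) -> ready(fido)]; rule 11 [closed(fido) & active(fido) -> small(fido)]. ⇒ new: approved(fido), ready(fido), small(fido).
[2] rule 6 [ready(fido) -> valid(fido)]; rule 9 [approved(fido) & active(fido) -> green(fido)]. ⇒ new: valid(fido), green(fido).
[3] rule 3 [valid(fido) & green(fido) -> bird(fido)]. ⇒ new: bird(fido).
[4] rule 10 [blue(fido) & bird(fido) -> has_feathers(fido)]. ⇒ new: has_feathers(fido).
Closure: {active(fido), approved(fido), bird(fido), blue(fido), closed(fido), green(fido), has_feathers(fido), locked(fido), penguin(fido), ready(fido), small(fido), valid(fido)} — 12 facts.

12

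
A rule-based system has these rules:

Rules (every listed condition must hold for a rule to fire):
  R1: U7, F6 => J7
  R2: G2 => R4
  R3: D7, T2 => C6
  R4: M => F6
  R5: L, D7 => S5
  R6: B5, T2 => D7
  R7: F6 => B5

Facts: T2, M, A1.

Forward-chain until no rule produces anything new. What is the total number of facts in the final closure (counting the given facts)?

7

Round 1 — R4, derive F6.
Round 2 — R7, derive B5.
Round 3 — R6, derive D7.
Round 4 — R3, derive C6.
Closure: {A1, B5, C6, D7, F6, M, T2} — 7 facts.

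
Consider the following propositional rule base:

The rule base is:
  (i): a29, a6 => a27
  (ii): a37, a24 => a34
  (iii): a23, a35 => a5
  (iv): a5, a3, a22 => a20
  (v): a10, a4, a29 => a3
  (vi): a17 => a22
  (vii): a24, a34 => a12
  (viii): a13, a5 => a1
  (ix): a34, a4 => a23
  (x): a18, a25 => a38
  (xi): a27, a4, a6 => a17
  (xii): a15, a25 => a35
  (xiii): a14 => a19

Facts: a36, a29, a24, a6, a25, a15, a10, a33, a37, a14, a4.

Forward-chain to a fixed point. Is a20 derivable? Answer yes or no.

Round 1: (i) [a29, a6 => a27]; (ii) [a37, a24 => a34]; (v) [a10, a4, a29 => a3]; (xii) [a15, a25 => a35]; (xiii) [a14 => a19]. New: a27, a34, a3, a35, a19.
Round 2: (vii) [a24, a34 => a12]; (ix) [a34, a4 => a23]; (xi) [a27, a4, a6 => a17]. New: a12, a23, a17.
Round 3: (iii) [a23, a35 => a5]; (vi) [a17 => a22]. New: a5, a22.
Round 4: (iv) [a5, a3, a22 => a20]. New: a20.
a20 appears in round 4, so it is derivable.

yes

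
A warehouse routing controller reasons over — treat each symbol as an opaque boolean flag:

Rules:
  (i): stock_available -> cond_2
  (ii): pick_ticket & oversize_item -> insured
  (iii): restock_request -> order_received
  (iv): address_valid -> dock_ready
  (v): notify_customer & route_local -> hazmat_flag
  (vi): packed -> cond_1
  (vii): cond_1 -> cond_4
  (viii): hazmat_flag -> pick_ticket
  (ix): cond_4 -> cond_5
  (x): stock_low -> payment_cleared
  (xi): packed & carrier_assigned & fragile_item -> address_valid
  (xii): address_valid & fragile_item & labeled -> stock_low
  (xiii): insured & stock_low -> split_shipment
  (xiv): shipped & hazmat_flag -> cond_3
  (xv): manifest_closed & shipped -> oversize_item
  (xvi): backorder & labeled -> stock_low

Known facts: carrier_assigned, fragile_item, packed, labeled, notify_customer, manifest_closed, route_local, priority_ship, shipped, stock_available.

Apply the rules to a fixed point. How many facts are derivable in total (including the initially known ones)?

Round 1: (i) [stock_available -> cond_2]; (v) [notify_customer & route_local -> hazmat_flag]; (vi) [packed -> cond_1]; (xi) [packed & carrier_assigned & fragile_item -> address_valid]; (xv) [manifest_closed & shipped -> oversize_item]. New: cond_2, hazmat_flag, cond_1, address_valid, oversize_item.
Round 2: (iv) [address_valid -> dock_ready]; (vii) [cond_1 -> cond_4]; (viii) [hazmat_flag -> pick_ticket]; (xii) [address_valid & fragile_item & labeled -> stock_low]; (xiv) [shipped & hazmat_flag -> cond_3]. New: dock_ready, cond_4, pick_ticket, stock_low, cond_3.
Round 3: (ii) [pick_ticket & oversize_item -> insured]; (ix) [cond_4 -> cond_5]; (x) [stock_low -> payment_cleared]. New: insured, cond_5, payment_cleared.
Round 4: (xiii) [insured & stock_low -> split_shipment]. New: split_shipment.
Closure: {address_valid, carrier_assigned, cond_1, cond_2, cond_3, cond_4, cond_5, dock_ready, fragile_item, hazmat_flag, insured, labeled, manifest_closed, notify_customer, oversize_item, packed, payment_cleared, pick_ticket, priority_ship, route_local, shipped, split_shipment, stock_available, stock_low} — 24 facts.

24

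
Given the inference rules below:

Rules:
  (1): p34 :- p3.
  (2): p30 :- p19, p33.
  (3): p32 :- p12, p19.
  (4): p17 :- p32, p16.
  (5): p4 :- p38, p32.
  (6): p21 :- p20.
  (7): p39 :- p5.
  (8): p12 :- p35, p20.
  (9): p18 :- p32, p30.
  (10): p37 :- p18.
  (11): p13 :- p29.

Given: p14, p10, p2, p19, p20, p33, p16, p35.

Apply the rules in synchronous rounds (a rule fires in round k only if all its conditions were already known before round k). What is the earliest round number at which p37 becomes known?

Round 1 fires (2), (6), (8), giving p30, p21, p12.
Round 2 fires (3), giving p32.
Round 3 fires (4), (9), giving p17, p18.
Round 4 fires (10), giving p37.
p37 first appears in round 4.

4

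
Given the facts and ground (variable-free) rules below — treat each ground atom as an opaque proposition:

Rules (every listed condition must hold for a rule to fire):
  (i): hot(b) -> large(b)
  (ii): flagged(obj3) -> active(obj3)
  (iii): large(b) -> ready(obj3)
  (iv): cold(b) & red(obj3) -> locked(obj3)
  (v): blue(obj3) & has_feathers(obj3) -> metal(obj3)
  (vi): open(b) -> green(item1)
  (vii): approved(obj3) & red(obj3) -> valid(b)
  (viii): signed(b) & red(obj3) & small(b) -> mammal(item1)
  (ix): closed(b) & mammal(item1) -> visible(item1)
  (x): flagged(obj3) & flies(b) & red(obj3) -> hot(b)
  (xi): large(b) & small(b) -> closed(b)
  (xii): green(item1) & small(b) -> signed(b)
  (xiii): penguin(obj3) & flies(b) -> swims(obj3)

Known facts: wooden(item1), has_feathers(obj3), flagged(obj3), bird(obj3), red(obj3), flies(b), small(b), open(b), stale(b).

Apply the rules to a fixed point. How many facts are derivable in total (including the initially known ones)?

[1] (ii) [flagged(obj3) -> active(obj3)]; (vi) [open(b) -> green(item1)]; (x) [flagged(obj3) & flies(b) & red(obj3) -> hot(b)]. ⇒ new: active(obj3), green(item1), hot(b).
[2] (i) [hot(b) -> large(b)]; (xii) [green(item1) & small(b) -> signed(b)]. ⇒ new: large(b), signed(b).
[3] (iii) [large(b) -> ready(obj3)]; (viii) [signed(b) & red(obj3) & small(b) -> mammal(item1)]; (xi) [large(b) & small(b) -> closed(b)]. ⇒ new: ready(obj3), mammal(item1), closed(b).
[4] (ix) [closed(b) & mammal(item1) -> visible(item1)]. ⇒ new: visible(item1).
Closure: {active(obj3), bird(obj3), closed(b), flagged(obj3), flies(b), green(item1), has_feathers(obj3), hot(b), large(b), mammal(item1), open(b), ready(obj3), red(obj3), signed(b), small(b), stale(b), visible(item1), wooden(item1)} — 18 facts.

18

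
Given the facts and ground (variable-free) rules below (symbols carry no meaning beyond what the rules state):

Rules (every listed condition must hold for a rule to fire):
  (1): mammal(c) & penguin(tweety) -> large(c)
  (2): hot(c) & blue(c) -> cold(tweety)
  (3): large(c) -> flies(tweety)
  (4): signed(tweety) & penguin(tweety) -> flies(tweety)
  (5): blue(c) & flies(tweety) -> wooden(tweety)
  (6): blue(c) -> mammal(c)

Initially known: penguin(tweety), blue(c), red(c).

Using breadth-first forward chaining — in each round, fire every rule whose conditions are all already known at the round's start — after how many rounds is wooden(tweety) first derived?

4

Round 1 fires (6), giving mammal(c).
Round 2 fires (1), giving large(c).
Round 3 fires (3), giving flies(tweety).
Round 4 fires (5), giving wooden(tweety).
wooden(tweety) first appears in round 4.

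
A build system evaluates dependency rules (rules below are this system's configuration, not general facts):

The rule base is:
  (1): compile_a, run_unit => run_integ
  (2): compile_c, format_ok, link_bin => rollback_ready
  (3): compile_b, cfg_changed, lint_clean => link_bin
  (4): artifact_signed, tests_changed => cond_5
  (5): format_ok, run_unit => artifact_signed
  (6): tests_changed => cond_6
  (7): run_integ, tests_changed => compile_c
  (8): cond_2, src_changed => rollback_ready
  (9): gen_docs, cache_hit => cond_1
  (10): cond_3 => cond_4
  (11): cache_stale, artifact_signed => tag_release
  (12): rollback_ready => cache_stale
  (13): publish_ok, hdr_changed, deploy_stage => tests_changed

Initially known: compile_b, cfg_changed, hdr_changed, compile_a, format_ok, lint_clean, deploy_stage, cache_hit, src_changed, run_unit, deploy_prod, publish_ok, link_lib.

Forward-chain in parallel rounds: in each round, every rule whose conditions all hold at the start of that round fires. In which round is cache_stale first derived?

4

Round 1: (1) [compile_a, run_unit => run_integ]; (3) [compile_b, cfg_changed, lint_clean => link_bin]; (5) [format_ok, run_unit => artifact_signed]; (13) [publish_ok, hdr_changed, deploy_stage => tests_changed]. Adds run_integ, link_bin, artifact_signed, tests_changed.
Round 2: (4) [artifact_signed, tests_changed => cond_5]; (6) [tests_changed => cond_6]; (7) [run_integ, tests_changed => compile_c]. Adds cond_5, cond_6, compile_c.
Round 3: (2) [compile_c, format_ok, link_bin => rollback_ready]. Adds rollback_ready.
Round 4: (12) [rollback_ready => cache_stale]. Adds cache_stale.
cache_stale first appears in round 4.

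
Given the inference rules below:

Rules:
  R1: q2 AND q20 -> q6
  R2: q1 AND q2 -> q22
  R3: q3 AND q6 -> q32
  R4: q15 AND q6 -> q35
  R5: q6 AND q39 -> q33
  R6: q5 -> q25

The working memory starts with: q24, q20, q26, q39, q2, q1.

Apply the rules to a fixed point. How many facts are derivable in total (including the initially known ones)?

[1] R1 [q2 AND q20 -> q6]; R2 [q1 AND q2 -> q22]. ⇒ new: q6, q22.
[2] R5 [q6 AND q39 -> q33]. ⇒ new: q33.
Closure: {q1, q2, q20, q22, q24, q26, q33, q39, q6} — 9 facts.

9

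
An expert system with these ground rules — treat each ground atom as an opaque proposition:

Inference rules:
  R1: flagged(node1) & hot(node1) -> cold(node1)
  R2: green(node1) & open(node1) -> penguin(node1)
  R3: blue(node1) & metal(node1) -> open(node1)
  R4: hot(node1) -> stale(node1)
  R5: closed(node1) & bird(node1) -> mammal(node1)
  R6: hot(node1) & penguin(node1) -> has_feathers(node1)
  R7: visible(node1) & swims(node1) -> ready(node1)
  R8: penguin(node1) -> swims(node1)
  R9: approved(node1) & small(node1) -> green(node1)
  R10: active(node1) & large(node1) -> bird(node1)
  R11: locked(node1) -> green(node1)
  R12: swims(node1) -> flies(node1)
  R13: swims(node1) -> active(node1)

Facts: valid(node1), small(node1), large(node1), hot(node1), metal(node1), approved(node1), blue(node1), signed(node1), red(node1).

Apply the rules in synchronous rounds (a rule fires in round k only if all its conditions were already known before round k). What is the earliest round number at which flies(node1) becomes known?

4

Round 1: R3 [blue(node1) & metal(node1) -> open(node1)]; R4 [hot(node1) -> stale(node1)]; R9 [approved(node1) & small(node1) -> green(node1)]. Adds open(node1), stale(node1), green(node1).
Round 2: R2 [green(node1) & open(node1) -> penguin(node1)]. Adds penguin(node1).
Round 3: R6 [hot(node1) & penguin(node1) -> has_feathers(node1)]; R8 [penguin(node1) -> swims(node1)]. Adds has_feathers(node1), swims(node1).
Round 4: R12 [swims(node1) -> flies(node1)]; R13 [swims(node1) -> active(node1)]. Adds flies(node1), active(node1).
flies(node1) first appears in round 4.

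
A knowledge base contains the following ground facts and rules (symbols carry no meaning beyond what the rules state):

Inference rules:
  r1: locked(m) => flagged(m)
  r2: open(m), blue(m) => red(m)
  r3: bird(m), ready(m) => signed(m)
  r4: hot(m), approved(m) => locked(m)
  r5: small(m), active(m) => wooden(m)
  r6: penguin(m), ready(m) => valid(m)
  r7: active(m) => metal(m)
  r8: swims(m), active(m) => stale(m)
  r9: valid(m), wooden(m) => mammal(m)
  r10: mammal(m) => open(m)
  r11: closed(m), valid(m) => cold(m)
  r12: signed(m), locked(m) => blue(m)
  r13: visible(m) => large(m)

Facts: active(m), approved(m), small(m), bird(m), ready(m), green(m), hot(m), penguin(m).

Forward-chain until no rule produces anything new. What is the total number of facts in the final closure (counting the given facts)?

18

Round 1: r3 [bird(m), ready(m) => signed(m)]; r4 [hot(m), approved(m) => locked(m)]; r5 [small(m), active(m) => wooden(m)]; r6 [penguin(m), ready(m) => valid(m)]; r7 [active(m) => metal(m)]. Adds signed(m), locked(m), wooden(m), valid(m), metal(m).
Round 2: r1 [locked(m) => flagged(m)]; r9 [valid(m), wooden(m) => mammal(m)]; r12 [signed(m), locked(m) => blue(m)]. Adds flagged(m), mammal(m), blue(m).
Round 3: r10 [mammal(m) => open(m)]. Adds open(m).
Round 4: r2 [open(m), blue(m) => red(m)]. Adds red(m).
Closure: {active(m), approved(m), bird(m), blue(m), flagged(m), green(m), hot(m), locked(m), mammal(m), metal(m), open(m), penguin(m), ready(m), red(m), signed(m), small(m), valid(m), wooden(m)} — 18 facts.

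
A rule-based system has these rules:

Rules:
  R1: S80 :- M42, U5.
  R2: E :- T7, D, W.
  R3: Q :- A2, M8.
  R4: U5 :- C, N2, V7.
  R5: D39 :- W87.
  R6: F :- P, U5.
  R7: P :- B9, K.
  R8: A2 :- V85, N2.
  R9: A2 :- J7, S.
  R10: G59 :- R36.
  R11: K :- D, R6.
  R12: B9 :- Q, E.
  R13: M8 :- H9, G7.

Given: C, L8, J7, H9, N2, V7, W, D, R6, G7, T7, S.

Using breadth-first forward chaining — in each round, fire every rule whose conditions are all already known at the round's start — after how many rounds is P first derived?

Round 1: R2 [E :- T7, D, W.]; R4 [U5 :- C, N2, V7.]; R9 [A2 :- J7, S.]; R11 [K :- D, R6.]; R13 [M8 :- H9, G7.]. Adds E, U5, A2, K, M8.
Round 2: R3 [Q :- A2, M8.]. Adds Q.
Round 3: R12 [B9 :- Q, E.]. Adds B9.
Round 4: R7 [P :- B9, K.]. Adds P.
P first appears in round 4.

4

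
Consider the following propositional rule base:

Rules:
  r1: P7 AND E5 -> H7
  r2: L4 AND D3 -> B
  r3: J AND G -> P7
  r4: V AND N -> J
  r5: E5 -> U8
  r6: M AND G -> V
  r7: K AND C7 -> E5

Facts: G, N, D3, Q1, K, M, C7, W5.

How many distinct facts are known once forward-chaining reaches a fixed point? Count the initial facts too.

14

[1] r6 [M AND G -> V]; r7 [K AND C7 -> E5]. ⇒ new: V, E5.
[2] r4 [V AND N -> J]; r5 [E5 -> U8]. ⇒ new: J, U8.
[3] r3 [J AND G -> P7]. ⇒ new: P7.
[4] r1 [P7 AND E5 -> H7]. ⇒ new: H7.
Closure: {C7, D3, E5, G, H7, J, K, M, N, P7, Q1, U8, V, W5} — 14 facts.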